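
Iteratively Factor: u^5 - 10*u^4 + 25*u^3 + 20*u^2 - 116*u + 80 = (u - 2)*(u^4 - 8*u^3 + 9*u^2 + 38*u - 40) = (u - 2)*(u - 1)*(u^3 - 7*u^2 + 2*u + 40) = (u - 2)*(u - 1)*(u + 2)*(u^2 - 9*u + 20) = (u - 5)*(u - 2)*(u - 1)*(u + 2)*(u - 4)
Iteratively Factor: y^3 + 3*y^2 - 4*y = (y + 4)*(y^2 - y) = (y - 1)*(y + 4)*(y)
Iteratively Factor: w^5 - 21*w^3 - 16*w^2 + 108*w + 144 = (w - 4)*(w^4 + 4*w^3 - 5*w^2 - 36*w - 36) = (w - 4)*(w - 3)*(w^3 + 7*w^2 + 16*w + 12) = (w - 4)*(w - 3)*(w + 3)*(w^2 + 4*w + 4) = (w - 4)*(w - 3)*(w + 2)*(w + 3)*(w + 2)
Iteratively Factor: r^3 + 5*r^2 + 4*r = (r + 1)*(r^2 + 4*r) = r*(r + 1)*(r + 4)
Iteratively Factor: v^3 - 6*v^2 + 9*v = (v)*(v^2 - 6*v + 9) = v*(v - 3)*(v - 3)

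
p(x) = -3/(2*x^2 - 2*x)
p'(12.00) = 0.00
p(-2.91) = -0.13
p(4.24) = -0.11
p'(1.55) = 4.33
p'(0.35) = -8.69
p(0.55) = 6.06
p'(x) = -3*(2 - 4*x)/(2*x^2 - 2*x)^2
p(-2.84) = -0.14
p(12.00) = -0.01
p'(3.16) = 0.17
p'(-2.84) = -0.08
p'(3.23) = 0.16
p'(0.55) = 2.45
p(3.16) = -0.22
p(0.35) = 6.59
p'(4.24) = 0.06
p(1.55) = -1.76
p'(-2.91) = -0.08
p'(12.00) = 0.00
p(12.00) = -0.01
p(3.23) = -0.21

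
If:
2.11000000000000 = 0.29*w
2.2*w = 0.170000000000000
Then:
No Solution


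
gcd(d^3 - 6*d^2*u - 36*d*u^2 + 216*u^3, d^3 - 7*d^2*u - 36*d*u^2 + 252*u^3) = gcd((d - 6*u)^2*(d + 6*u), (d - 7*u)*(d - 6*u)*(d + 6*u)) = -d^2 + 36*u^2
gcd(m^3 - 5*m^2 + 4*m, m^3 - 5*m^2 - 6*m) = m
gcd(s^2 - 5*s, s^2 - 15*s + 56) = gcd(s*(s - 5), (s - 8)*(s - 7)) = 1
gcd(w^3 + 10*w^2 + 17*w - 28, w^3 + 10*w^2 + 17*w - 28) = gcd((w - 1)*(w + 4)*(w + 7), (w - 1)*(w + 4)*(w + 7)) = w^3 + 10*w^2 + 17*w - 28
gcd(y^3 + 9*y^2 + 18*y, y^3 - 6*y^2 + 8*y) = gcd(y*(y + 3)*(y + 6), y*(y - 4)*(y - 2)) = y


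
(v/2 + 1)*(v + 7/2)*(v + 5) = v^3/2 + 21*v^2/4 + 69*v/4 + 35/2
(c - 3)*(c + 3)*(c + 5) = c^3 + 5*c^2 - 9*c - 45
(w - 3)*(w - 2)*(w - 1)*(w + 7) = w^4 + w^3 - 31*w^2 + 71*w - 42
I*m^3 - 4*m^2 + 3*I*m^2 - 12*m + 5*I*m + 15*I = (m + 3)*(m + 5*I)*(I*m + 1)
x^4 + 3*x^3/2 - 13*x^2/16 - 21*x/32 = x*(x - 3/4)*(x + 1/2)*(x + 7/4)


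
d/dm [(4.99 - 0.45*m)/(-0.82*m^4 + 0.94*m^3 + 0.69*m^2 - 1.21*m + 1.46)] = (-1.107*m^4 + 17.2132*m^3 - 13.7613*m^2 - 6.8862*m + 5.3809)/(0.6724*m^8 - 1.5416*m^7 - 0.248*m^6 + 3.2816*m^5 - 4.1931*m^4 + 1.075*m^3 + 3.4789*m^2 - 3.5332*m + 2.1316)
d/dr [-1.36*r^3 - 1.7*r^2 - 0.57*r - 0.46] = -4.08*r^2 - 3.4*r - 0.57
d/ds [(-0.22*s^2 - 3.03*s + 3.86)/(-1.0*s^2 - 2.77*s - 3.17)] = (-2.4206*s^2 + 9.1148*s + 20.2973)/(1.0*s^4 + 5.54*s^3 + 14.0129*s^2 + 17.5618*s + 10.0489)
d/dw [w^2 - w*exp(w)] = -w*exp(w) + 2*w - exp(w)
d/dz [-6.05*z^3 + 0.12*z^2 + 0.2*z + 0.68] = -18.15*z^2 + 0.24*z + 0.2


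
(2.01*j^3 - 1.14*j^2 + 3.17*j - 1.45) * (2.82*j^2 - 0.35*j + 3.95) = 5.6682*j^5 - 3.9183*j^4 + 17.2779*j^3 - 9.7015*j^2 + 13.029*j - 5.7275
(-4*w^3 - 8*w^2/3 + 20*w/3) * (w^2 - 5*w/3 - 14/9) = -4*w^5 + 4*w^4 + 52*w^3/3 - 188*w^2/27 - 280*w/27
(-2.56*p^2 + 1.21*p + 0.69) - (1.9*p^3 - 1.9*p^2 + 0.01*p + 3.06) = -1.9*p^3 - 0.66*p^2 + 1.2*p - 2.37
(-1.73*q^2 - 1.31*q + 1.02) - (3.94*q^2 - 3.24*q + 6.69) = -5.67*q^2 + 1.93*q - 5.67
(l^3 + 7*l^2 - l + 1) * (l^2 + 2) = l^5 + 7*l^4 + l^3 + 15*l^2 - 2*l + 2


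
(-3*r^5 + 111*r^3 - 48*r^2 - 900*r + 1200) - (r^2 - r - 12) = -3*r^5 + 111*r^3 - 49*r^2 - 899*r + 1212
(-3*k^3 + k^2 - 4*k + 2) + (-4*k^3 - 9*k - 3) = -7*k^3 + k^2 - 13*k - 1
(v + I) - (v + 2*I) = -I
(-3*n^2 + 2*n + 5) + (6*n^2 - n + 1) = 3*n^2 + n + 6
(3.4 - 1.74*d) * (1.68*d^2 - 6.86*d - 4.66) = -2.9232*d^3 + 17.6484*d^2 - 15.2156*d - 15.844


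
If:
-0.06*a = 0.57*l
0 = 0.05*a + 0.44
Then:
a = -8.80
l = 0.93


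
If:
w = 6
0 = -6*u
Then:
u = 0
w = 6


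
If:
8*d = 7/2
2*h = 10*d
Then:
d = 7/16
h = 35/16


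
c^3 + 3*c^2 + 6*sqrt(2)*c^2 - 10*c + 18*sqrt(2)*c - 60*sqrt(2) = (c - 2)*(c + 5)*(c + 6*sqrt(2))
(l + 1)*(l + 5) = l^2 + 6*l + 5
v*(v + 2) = v^2 + 2*v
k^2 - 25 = (k - 5)*(k + 5)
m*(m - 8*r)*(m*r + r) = m^3*r - 8*m^2*r^2 + m^2*r - 8*m*r^2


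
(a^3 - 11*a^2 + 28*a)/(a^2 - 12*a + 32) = a*(a - 7)/(a - 8)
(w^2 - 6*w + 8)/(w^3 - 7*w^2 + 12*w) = (w - 2)/(w*(w - 3))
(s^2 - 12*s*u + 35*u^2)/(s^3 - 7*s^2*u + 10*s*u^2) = (s - 7*u)/(s*(s - 2*u))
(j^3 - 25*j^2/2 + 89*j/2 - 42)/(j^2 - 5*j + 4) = (2*j^2 - 17*j + 21)/(2*(j - 1))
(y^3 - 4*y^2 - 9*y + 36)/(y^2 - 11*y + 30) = (y^3 - 4*y^2 - 9*y + 36)/(y^2 - 11*y + 30)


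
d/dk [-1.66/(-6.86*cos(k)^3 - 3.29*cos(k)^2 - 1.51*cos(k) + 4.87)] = (34.1628*cos(k)^2 + 10.9228*cos(k) + 2.5066)*sin(k)/(6.86*cos(k)^3 + 3.29*cos(k)^2 + 1.51*cos(k) - 4.87)^2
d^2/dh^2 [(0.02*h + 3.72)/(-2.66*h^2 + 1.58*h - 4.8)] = (-(0.02*h + 3.72)*(5.32*h - 1.58)*(10.64*h - 3.16) + (0.3192*h + 19.7272)*(2.66*h^2 - 1.58*h + 4.8))/(2.66*h^2 - 1.58*h + 4.8)^3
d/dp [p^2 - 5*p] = 2*p - 5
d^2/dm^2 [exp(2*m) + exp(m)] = (4*exp(m) + 1)*exp(m)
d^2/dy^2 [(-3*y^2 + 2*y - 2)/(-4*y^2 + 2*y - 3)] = 2*(-8*y^3 - 12*y^2 + 24*y - 1)/(64*y^6 - 96*y^5 + 192*y^4 - 152*y^3 + 144*y^2 - 54*y + 27)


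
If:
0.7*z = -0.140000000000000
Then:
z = -0.20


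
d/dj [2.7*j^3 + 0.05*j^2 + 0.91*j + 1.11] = 8.1*j^2 + 0.1*j + 0.91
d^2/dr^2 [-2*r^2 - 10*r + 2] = -4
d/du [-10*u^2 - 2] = -20*u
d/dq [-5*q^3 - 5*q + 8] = -15*q^2 - 5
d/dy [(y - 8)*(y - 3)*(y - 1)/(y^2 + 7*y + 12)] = (y^4 + 14*y^3 - 83*y^2 - 240*y + 588)/(y^4 + 14*y^3 + 73*y^2 + 168*y + 144)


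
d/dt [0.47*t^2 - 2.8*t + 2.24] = 0.94*t - 2.8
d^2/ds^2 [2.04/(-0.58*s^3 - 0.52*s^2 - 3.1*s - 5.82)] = ((7.0992*s + 2.1216)*(0.58*s^3 + 0.52*s^2 + 3.1*s + 5.82) - 2.04*(1.74*s^2 + 1.04*s + 3.1)*(3.48*s^2 + 2.08*s + 6.2))/(0.58*s^3 + 0.52*s^2 + 3.1*s + 5.82)^3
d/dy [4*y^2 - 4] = 8*y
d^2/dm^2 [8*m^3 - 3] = 48*m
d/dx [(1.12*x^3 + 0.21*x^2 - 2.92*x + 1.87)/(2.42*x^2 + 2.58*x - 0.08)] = (2.7104*x^4 + 5.7792*x^3 + 7.3394*x^2 - 9.0844*x - 4.591)/(5.8564*x^4 + 12.4872*x^3 + 6.2692*x^2 - 0.4128*x + 0.0064)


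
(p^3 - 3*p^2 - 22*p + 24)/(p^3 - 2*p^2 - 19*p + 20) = (p - 6)/(p - 5)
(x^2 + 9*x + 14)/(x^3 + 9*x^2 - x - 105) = (x + 2)/(x^2 + 2*x - 15)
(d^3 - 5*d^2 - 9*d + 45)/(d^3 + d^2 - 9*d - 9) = (d - 5)/(d + 1)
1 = 1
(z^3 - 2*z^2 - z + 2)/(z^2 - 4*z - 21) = (-z^3 + 2*z^2 + z - 2)/(-z^2 + 4*z + 21)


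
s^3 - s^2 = s^2*(s - 1)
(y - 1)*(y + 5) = y^2 + 4*y - 5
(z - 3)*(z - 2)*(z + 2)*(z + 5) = z^4 + 2*z^3 - 19*z^2 - 8*z + 60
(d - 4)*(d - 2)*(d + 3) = d^3 - 3*d^2 - 10*d + 24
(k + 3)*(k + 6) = k^2 + 9*k + 18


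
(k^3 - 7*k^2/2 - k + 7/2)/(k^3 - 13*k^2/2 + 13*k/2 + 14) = (k - 1)/(k - 4)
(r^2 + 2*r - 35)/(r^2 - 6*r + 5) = (r + 7)/(r - 1)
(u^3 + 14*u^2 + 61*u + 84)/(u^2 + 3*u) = u + 11 + 28/u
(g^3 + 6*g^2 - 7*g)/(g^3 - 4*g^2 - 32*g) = (-g^2 - 6*g + 7)/(-g^2 + 4*g + 32)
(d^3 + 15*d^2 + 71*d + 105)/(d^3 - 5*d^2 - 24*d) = (d^2 + 12*d + 35)/(d*(d - 8))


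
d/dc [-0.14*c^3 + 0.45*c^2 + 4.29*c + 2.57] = -0.42*c^2 + 0.9*c + 4.29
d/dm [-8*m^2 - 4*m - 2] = -16*m - 4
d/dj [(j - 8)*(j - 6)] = 2*j - 14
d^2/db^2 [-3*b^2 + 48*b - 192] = -6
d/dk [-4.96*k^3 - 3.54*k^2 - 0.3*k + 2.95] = -14.88*k^2 - 7.08*k - 0.3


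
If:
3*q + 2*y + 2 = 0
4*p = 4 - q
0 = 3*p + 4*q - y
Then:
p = 23/19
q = -16/19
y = 5/19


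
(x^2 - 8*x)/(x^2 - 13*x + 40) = x/(x - 5)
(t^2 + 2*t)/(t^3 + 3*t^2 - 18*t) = (t + 2)/(t^2 + 3*t - 18)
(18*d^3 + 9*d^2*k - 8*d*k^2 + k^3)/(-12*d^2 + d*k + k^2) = (-6*d^2 - 5*d*k + k^2)/(4*d + k)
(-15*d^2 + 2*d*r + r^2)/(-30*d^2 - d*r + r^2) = (-3*d + r)/(-6*d + r)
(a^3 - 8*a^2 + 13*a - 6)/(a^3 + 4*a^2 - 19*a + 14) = (a^2 - 7*a + 6)/(a^2 + 5*a - 14)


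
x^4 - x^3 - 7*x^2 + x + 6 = (x - 3)*(x - 1)*(x + 1)*(x + 2)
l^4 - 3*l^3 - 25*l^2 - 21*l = l*(l - 7)*(l + 1)*(l + 3)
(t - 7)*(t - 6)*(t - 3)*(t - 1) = t^4 - 17*t^3 + 97*t^2 - 207*t + 126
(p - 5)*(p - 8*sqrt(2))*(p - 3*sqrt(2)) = p^3 - 11*sqrt(2)*p^2 - 5*p^2 + 48*p + 55*sqrt(2)*p - 240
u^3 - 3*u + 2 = (u - 1)^2*(u + 2)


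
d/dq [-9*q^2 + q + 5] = 1 - 18*q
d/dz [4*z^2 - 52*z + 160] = 8*z - 52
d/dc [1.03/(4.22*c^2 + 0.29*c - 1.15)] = (-8.6932*c - 0.2987)/(4.22*c^2 + 0.29*c - 1.15)^2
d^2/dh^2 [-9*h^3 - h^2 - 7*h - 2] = -54*h - 2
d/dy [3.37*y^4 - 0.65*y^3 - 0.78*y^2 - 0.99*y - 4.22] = 13.48*y^3 - 1.95*y^2 - 1.56*y - 0.99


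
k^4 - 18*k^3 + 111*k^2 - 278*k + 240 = (k - 8)*(k - 5)*(k - 3)*(k - 2)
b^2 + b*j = b*(b + j)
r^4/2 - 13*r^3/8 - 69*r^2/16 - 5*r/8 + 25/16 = (r/2 + 1/2)*(r - 5)*(r - 1/2)*(r + 5/4)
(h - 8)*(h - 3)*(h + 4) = h^3 - 7*h^2 - 20*h + 96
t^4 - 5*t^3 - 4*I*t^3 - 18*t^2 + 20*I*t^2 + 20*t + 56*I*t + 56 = (t - 7)*(t + 2)*(t - 2*I)^2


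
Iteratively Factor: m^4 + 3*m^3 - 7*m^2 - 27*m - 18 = (m - 3)*(m^3 + 6*m^2 + 11*m + 6) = (m - 3)*(m + 2)*(m^2 + 4*m + 3) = (m - 3)*(m + 1)*(m + 2)*(m + 3)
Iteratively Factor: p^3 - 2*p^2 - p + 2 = (p - 2)*(p^2 - 1) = (p - 2)*(p - 1)*(p + 1)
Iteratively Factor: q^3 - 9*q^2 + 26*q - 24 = (q - 2)*(q^2 - 7*q + 12) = (q - 4)*(q - 2)*(q - 3)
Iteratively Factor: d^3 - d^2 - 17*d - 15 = (d - 5)*(d^2 + 4*d + 3) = (d - 5)*(d + 1)*(d + 3)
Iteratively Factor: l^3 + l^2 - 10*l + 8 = (l + 4)*(l^2 - 3*l + 2) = (l - 2)*(l + 4)*(l - 1)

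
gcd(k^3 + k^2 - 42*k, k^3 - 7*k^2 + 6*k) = k^2 - 6*k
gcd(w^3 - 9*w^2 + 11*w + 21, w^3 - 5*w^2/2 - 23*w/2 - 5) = 1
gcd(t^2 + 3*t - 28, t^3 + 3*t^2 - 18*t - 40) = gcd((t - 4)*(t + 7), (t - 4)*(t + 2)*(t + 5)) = t - 4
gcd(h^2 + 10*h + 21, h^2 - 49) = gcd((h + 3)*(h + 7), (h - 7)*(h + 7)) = h + 7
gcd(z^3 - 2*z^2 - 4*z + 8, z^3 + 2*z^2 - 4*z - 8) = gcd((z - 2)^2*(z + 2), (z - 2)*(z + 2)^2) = z^2 - 4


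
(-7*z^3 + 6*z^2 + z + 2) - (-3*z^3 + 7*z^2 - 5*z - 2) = -4*z^3 - z^2 + 6*z + 4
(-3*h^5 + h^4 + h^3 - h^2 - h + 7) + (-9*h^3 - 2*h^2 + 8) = -3*h^5 + h^4 - 8*h^3 - 3*h^2 - h + 15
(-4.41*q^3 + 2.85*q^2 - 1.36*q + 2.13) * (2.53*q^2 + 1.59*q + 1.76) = -11.1573*q^5 + 0.198599999999999*q^4 - 6.6709*q^3 + 8.2425*q^2 + 0.9931*q + 3.7488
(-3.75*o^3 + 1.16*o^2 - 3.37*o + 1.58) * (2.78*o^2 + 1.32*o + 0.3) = -10.425*o^5 - 1.7252*o^4 - 8.9624*o^3 + 0.292*o^2 + 1.0746*o + 0.474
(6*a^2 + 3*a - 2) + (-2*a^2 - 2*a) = 4*a^2 + a - 2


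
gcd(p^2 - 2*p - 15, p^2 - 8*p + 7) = 1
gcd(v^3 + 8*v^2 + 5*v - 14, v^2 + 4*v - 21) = v + 7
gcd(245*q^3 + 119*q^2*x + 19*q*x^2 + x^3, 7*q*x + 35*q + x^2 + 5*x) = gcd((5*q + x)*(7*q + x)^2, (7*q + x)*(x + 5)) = 7*q + x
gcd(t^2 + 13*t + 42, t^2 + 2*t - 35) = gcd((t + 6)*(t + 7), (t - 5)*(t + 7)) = t + 7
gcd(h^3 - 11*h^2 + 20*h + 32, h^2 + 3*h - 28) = h - 4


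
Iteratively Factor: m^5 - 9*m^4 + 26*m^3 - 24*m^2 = (m - 4)*(m^4 - 5*m^3 + 6*m^2) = m*(m - 4)*(m^3 - 5*m^2 + 6*m) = m*(m - 4)*(m - 2)*(m^2 - 3*m) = m*(m - 4)*(m - 3)*(m - 2)*(m)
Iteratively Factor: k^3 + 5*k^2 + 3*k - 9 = (k + 3)*(k^2 + 2*k - 3) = (k - 1)*(k + 3)*(k + 3)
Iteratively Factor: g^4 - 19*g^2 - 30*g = (g)*(g^3 - 19*g - 30) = g*(g - 5)*(g^2 + 5*g + 6) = g*(g - 5)*(g + 3)*(g + 2)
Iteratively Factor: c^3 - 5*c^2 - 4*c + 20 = (c - 2)*(c^2 - 3*c - 10) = (c - 2)*(c + 2)*(c - 5)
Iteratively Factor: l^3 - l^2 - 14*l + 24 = (l - 3)*(l^2 + 2*l - 8) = (l - 3)*(l - 2)*(l + 4)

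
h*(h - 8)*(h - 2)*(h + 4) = h^4 - 6*h^3 - 24*h^2 + 64*h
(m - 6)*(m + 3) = m^2 - 3*m - 18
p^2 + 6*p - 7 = (p - 1)*(p + 7)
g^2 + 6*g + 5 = (g + 1)*(g + 5)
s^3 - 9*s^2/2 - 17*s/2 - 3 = (s - 6)*(s + 1/2)*(s + 1)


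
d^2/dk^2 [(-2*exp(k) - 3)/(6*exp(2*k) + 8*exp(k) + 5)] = (-72*exp(4*k) - 336*exp(3*k) - 72*exp(2*k) + 248*exp(k) + 70)*exp(k)/(216*exp(6*k) + 864*exp(5*k) + 1692*exp(4*k) + 1952*exp(3*k) + 1410*exp(2*k) + 600*exp(k) + 125)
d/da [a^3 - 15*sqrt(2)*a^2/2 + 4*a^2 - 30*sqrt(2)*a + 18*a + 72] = 3*a^2 - 15*sqrt(2)*a + 8*a - 30*sqrt(2) + 18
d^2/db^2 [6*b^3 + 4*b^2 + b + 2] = 36*b + 8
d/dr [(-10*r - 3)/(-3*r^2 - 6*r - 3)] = 2*(2 - 5*r)/(3*(r^3 + 3*r^2 + 3*r + 1))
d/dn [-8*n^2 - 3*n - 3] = -16*n - 3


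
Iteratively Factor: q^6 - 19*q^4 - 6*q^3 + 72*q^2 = (q)*(q^5 - 19*q^3 - 6*q^2 + 72*q) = q*(q - 2)*(q^4 + 2*q^3 - 15*q^2 - 36*q) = q^2*(q - 2)*(q^3 + 2*q^2 - 15*q - 36) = q^2*(q - 2)*(q + 3)*(q^2 - q - 12) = q^2*(q - 4)*(q - 2)*(q + 3)*(q + 3)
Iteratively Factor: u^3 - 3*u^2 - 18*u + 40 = (u - 2)*(u^2 - u - 20) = (u - 5)*(u - 2)*(u + 4)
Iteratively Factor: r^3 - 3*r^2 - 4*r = (r - 4)*(r^2 + r) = (r - 4)*(r + 1)*(r)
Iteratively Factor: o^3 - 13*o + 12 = (o - 3)*(o^2 + 3*o - 4) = (o - 3)*(o - 1)*(o + 4)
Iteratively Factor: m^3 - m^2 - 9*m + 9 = (m - 3)*(m^2 + 2*m - 3) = (m - 3)*(m - 1)*(m + 3)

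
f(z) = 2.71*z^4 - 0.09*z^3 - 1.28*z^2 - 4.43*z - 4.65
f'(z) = 10.84*z^3 - 0.27*z^2 - 2.56*z - 4.43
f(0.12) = -5.20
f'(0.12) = -4.72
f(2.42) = 68.80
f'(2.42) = 141.42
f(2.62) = 101.03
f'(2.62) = 181.96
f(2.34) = 58.07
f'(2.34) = 126.99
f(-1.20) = 4.60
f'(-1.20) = -20.48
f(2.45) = 73.13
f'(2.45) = 147.09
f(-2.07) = 49.59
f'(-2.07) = -96.44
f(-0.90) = 0.14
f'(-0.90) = -10.25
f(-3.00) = 219.06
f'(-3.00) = -291.86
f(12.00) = 55796.91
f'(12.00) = 18657.49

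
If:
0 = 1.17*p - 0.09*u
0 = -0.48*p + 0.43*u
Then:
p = 0.00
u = 0.00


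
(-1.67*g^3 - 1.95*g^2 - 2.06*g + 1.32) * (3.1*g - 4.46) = -5.177*g^4 + 1.4032*g^3 + 2.311*g^2 + 13.2796*g - 5.8872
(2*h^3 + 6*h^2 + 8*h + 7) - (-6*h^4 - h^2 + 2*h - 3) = 6*h^4 + 2*h^3 + 7*h^2 + 6*h + 10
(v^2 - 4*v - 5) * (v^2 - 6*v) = v^4 - 10*v^3 + 19*v^2 + 30*v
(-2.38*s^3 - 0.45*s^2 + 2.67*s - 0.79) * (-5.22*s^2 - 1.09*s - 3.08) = 12.4236*s^5 + 4.9432*s^4 - 6.1165*s^3 + 2.5995*s^2 - 7.3625*s + 2.4332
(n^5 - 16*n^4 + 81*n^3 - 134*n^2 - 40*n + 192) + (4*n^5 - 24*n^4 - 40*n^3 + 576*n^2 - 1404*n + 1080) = 5*n^5 - 40*n^4 + 41*n^3 + 442*n^2 - 1444*n + 1272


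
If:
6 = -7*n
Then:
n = -6/7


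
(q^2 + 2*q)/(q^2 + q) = (q + 2)/(q + 1)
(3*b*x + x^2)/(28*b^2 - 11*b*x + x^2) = x*(3*b + x)/(28*b^2 - 11*b*x + x^2)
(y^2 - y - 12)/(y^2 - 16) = (y + 3)/(y + 4)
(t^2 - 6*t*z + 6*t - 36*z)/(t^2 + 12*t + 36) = (t - 6*z)/(t + 6)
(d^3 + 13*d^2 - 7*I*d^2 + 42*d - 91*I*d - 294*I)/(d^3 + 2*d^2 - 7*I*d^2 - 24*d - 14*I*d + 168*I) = (d + 7)/(d - 4)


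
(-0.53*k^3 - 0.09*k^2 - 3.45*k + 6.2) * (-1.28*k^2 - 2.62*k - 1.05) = 0.6784*k^5 + 1.5038*k^4 + 5.2083*k^3 + 1.1975*k^2 - 12.6215*k - 6.51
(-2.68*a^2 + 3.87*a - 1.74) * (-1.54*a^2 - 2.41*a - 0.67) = 4.1272*a^4 + 0.499000000000001*a^3 - 4.8515*a^2 + 1.6005*a + 1.1658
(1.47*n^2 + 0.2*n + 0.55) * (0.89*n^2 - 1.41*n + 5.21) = 1.3083*n^4 - 1.8947*n^3 + 7.8662*n^2 + 0.2665*n + 2.8655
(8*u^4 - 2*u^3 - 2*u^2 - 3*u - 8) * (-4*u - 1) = -32*u^5 + 10*u^3 + 14*u^2 + 35*u + 8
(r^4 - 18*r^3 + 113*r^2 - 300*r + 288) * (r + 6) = r^5 - 12*r^4 + 5*r^3 + 378*r^2 - 1512*r + 1728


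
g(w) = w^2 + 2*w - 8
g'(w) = 2*w + 2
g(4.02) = 16.20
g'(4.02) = 10.04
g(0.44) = -6.93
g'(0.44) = 2.88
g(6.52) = 47.55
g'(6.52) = 15.04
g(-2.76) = -5.90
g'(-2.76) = -3.52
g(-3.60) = -2.24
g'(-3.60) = -5.20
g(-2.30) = -7.31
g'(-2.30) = -2.60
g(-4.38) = 2.42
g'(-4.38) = -6.76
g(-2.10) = -7.79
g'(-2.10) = -2.20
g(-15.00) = 187.00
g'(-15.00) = -28.00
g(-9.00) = 55.00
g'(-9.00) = -16.00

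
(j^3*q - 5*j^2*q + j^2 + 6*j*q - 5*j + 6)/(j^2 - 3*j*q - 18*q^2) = (-j^3*q + 5*j^2*q - j^2 - 6*j*q + 5*j - 6)/(-j^2 + 3*j*q + 18*q^2)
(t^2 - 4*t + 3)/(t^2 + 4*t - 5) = (t - 3)/(t + 5)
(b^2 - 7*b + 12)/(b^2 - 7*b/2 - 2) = 2*(b - 3)/(2*b + 1)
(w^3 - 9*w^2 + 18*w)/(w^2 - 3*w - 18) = w*(w - 3)/(w + 3)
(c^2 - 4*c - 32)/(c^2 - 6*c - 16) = (c + 4)/(c + 2)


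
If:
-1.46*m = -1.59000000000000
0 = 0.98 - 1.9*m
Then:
No Solution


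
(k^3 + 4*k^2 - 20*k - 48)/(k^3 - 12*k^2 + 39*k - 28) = (k^2 + 8*k + 12)/(k^2 - 8*k + 7)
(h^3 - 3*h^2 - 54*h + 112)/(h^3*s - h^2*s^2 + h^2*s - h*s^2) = (h^3 - 3*h^2 - 54*h + 112)/(h*s*(h^2 - h*s + h - s))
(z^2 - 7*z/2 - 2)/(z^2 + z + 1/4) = 2*(z - 4)/(2*z + 1)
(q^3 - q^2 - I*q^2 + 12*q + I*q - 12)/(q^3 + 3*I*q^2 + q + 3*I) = (q^2 - q*(1 + 4*I) + 4*I)/(q^2 + 1)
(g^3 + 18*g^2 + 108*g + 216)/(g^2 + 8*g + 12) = (g^2 + 12*g + 36)/(g + 2)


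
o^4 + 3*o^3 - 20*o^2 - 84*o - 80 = (o - 5)*(o + 2)^2*(o + 4)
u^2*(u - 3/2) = u^3 - 3*u^2/2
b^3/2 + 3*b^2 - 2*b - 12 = (b/2 + 1)*(b - 2)*(b + 6)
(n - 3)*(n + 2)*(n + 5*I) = n^3 - n^2 + 5*I*n^2 - 6*n - 5*I*n - 30*I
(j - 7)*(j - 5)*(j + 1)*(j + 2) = j^4 - 9*j^3 + j^2 + 81*j + 70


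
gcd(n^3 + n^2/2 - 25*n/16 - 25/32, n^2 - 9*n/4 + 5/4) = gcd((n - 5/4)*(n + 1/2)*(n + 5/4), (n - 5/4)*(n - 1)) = n - 5/4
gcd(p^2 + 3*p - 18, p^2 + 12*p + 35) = 1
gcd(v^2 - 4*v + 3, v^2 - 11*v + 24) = v - 3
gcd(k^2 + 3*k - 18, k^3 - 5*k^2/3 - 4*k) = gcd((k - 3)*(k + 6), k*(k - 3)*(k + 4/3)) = k - 3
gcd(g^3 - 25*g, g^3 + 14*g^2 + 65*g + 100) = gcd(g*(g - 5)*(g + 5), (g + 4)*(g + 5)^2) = g + 5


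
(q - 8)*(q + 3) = q^2 - 5*q - 24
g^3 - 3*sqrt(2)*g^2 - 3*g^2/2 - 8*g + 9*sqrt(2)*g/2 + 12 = (g - 3/2)*(g - 4*sqrt(2))*(g + sqrt(2))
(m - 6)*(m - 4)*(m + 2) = m^3 - 8*m^2 + 4*m + 48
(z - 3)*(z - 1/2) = z^2 - 7*z/2 + 3/2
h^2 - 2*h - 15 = (h - 5)*(h + 3)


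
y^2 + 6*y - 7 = (y - 1)*(y + 7)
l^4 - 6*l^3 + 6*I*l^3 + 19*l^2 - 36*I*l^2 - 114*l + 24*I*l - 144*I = (l - 6)*(l - 3*I)*(l + I)*(l + 8*I)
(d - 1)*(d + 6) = d^2 + 5*d - 6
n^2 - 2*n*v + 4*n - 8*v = (n + 4)*(n - 2*v)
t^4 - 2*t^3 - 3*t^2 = t^2*(t - 3)*(t + 1)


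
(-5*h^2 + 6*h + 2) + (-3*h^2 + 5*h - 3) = -8*h^2 + 11*h - 1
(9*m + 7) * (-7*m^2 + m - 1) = -63*m^3 - 40*m^2 - 2*m - 7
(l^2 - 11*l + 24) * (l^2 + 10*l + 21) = l^4 - l^3 - 65*l^2 + 9*l + 504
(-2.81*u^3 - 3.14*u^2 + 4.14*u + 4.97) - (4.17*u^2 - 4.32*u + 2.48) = -2.81*u^3 - 7.31*u^2 + 8.46*u + 2.49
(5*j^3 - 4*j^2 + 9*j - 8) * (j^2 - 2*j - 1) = 5*j^5 - 14*j^4 + 12*j^3 - 22*j^2 + 7*j + 8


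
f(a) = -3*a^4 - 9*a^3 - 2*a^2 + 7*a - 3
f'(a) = -12*a^3 - 27*a^2 - 4*a + 7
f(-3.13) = -56.46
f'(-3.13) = 122.98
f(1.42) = -35.06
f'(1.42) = -87.48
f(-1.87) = -0.92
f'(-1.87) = -1.47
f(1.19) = -18.68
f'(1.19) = -56.22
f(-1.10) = -5.53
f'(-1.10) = -5.30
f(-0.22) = -4.55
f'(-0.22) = 6.70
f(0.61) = -1.93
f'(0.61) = -8.21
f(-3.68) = -157.51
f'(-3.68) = 254.11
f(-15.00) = -122058.00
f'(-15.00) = 34492.00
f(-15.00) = -122058.00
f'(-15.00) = 34492.00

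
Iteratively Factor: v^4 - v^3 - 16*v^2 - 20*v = (v + 2)*(v^3 - 3*v^2 - 10*v) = (v - 5)*(v + 2)*(v^2 + 2*v) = v*(v - 5)*(v + 2)*(v + 2)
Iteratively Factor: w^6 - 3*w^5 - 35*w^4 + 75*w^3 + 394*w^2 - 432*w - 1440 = (w - 4)*(w^5 + w^4 - 31*w^3 - 49*w^2 + 198*w + 360) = (w - 4)*(w + 4)*(w^4 - 3*w^3 - 19*w^2 + 27*w + 90) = (w - 5)*(w - 4)*(w + 4)*(w^3 + 2*w^2 - 9*w - 18) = (w - 5)*(w - 4)*(w + 3)*(w + 4)*(w^2 - w - 6) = (w - 5)*(w - 4)*(w + 2)*(w + 3)*(w + 4)*(w - 3)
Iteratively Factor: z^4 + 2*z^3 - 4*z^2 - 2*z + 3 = (z - 1)*(z^3 + 3*z^2 - z - 3) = (z - 1)*(z + 3)*(z^2 - 1) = (z - 1)*(z + 1)*(z + 3)*(z - 1)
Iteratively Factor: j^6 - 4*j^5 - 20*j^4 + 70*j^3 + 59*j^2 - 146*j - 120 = (j - 2)*(j^5 - 2*j^4 - 24*j^3 + 22*j^2 + 103*j + 60) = (j - 5)*(j - 2)*(j^4 + 3*j^3 - 9*j^2 - 23*j - 12) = (j - 5)*(j - 3)*(j - 2)*(j^3 + 6*j^2 + 9*j + 4) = (j - 5)*(j - 3)*(j - 2)*(j + 1)*(j^2 + 5*j + 4) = (j - 5)*(j - 3)*(j - 2)*(j + 1)^2*(j + 4)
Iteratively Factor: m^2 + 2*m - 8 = (m + 4)*(m - 2)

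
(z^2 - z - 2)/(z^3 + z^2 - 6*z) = (z + 1)/(z*(z + 3))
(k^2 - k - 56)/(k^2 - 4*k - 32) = (k + 7)/(k + 4)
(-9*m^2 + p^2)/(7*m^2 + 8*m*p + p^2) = (-9*m^2 + p^2)/(7*m^2 + 8*m*p + p^2)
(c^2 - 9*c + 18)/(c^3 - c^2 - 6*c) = (c - 6)/(c*(c + 2))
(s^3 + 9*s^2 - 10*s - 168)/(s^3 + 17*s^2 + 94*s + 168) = (s - 4)/(s + 4)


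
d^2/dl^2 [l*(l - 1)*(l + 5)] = 6*l + 8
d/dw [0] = 0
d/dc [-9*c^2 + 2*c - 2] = 2 - 18*c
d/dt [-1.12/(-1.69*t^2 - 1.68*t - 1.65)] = (-3.7856*t - 1.8816)/(1.69*t^2 + 1.68*t + 1.65)^2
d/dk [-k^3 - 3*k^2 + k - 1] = -3*k^2 - 6*k + 1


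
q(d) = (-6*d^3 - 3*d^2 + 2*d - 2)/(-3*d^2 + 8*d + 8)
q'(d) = (6*d - 8)*(-6*d^3 - 3*d^2 + 2*d - 2)/(-3*d^2 + 8*d + 8)^2 + (-18*d^2 - 6*d + 2)/(-3*d^2 + 8*d + 8) = 2*(9*d^4 - 48*d^3 - 81*d^2 - 30*d + 16)/(9*d^4 - 48*d^3 + 16*d^2 + 128*d + 64)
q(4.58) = 34.57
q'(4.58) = -14.78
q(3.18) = -70.56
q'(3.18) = -316.12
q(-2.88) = -2.77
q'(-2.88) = 1.50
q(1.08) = -0.83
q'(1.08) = -1.84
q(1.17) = -1.01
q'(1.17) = -2.16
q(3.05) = -43.19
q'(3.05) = -139.93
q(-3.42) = -3.60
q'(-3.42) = 1.57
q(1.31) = -1.35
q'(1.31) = -2.74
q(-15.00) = -24.83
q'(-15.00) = 1.94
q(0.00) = -0.25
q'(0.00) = 0.50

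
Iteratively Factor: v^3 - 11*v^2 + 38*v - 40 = (v - 4)*(v^2 - 7*v + 10) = (v - 4)*(v - 2)*(v - 5)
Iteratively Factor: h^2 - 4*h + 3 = (h - 3)*(h - 1)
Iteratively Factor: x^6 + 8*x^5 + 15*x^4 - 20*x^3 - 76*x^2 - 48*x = (x + 2)*(x^5 + 6*x^4 + 3*x^3 - 26*x^2 - 24*x) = (x + 1)*(x + 2)*(x^4 + 5*x^3 - 2*x^2 - 24*x) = (x - 2)*(x + 1)*(x + 2)*(x^3 + 7*x^2 + 12*x) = x*(x - 2)*(x + 1)*(x + 2)*(x^2 + 7*x + 12) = x*(x - 2)*(x + 1)*(x + 2)*(x + 4)*(x + 3)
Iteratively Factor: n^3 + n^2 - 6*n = (n)*(n^2 + n - 6) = n*(n + 3)*(n - 2)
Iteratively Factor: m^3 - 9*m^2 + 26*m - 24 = (m - 2)*(m^2 - 7*m + 12) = (m - 3)*(m - 2)*(m - 4)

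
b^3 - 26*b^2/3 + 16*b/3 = b*(b - 8)*(b - 2/3)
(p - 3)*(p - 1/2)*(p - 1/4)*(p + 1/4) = p^4 - 7*p^3/2 + 23*p^2/16 + 7*p/32 - 3/32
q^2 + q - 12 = (q - 3)*(q + 4)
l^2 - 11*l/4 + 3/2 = (l - 2)*(l - 3/4)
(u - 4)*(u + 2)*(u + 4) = u^3 + 2*u^2 - 16*u - 32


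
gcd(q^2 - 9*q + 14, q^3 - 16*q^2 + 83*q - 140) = q - 7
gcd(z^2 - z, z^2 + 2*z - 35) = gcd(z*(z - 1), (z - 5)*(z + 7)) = 1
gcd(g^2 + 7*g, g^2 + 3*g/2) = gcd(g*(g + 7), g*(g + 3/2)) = g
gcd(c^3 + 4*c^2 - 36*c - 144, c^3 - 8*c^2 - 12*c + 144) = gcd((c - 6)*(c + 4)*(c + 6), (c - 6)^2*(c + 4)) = c^2 - 2*c - 24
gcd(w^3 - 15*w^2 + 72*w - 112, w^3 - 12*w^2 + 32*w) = w - 4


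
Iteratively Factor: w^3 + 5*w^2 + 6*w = (w)*(w^2 + 5*w + 6) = w*(w + 2)*(w + 3)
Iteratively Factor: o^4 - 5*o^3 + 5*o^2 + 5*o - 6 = (o - 1)*(o^3 - 4*o^2 + o + 6) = (o - 1)*(o + 1)*(o^2 - 5*o + 6) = (o - 2)*(o - 1)*(o + 1)*(o - 3)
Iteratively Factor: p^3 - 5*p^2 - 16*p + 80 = (p + 4)*(p^2 - 9*p + 20) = (p - 5)*(p + 4)*(p - 4)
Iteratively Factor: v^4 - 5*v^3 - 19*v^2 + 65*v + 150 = (v + 2)*(v^3 - 7*v^2 - 5*v + 75) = (v + 2)*(v + 3)*(v^2 - 10*v + 25) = (v - 5)*(v + 2)*(v + 3)*(v - 5)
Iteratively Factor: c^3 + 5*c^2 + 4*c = (c + 4)*(c^2 + c) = (c + 1)*(c + 4)*(c)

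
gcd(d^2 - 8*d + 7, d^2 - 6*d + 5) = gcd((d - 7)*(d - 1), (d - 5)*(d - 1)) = d - 1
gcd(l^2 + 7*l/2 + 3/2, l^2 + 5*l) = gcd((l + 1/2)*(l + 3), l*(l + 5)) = 1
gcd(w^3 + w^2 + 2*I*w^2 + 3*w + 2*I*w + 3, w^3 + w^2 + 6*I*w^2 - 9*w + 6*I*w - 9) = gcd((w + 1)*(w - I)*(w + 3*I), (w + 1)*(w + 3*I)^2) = w^2 + w*(1 + 3*I) + 3*I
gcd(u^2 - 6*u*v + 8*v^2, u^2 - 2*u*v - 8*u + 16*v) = u - 2*v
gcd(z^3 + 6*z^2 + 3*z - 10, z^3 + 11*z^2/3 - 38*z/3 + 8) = z - 1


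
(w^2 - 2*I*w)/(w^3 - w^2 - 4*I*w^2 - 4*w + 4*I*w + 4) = w/(w^2 - w*(1 + 2*I) + 2*I)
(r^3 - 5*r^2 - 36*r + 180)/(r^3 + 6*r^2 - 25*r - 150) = (r - 6)/(r + 5)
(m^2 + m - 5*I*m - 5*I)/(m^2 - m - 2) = (m - 5*I)/(m - 2)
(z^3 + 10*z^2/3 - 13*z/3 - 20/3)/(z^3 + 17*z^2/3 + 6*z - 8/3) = (3*z^2 - 2*z - 5)/(3*z^2 + 5*z - 2)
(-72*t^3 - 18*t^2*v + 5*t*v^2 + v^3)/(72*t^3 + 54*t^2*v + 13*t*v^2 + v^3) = (-4*t + v)/(4*t + v)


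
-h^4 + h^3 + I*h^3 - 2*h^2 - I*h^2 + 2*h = h*(h - 2*I)*(-I*h + 1)*(-I*h + I)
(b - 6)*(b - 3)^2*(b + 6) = b^4 - 6*b^3 - 27*b^2 + 216*b - 324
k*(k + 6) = k^2 + 6*k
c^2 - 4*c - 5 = (c - 5)*(c + 1)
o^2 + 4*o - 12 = (o - 2)*(o + 6)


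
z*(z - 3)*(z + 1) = z^3 - 2*z^2 - 3*z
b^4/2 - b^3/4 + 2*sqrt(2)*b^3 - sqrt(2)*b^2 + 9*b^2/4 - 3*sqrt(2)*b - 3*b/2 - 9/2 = (b - 3/2)*(b + 3*sqrt(2))*(sqrt(2)*b/2 + 1)*(sqrt(2)*b/2 + sqrt(2)/2)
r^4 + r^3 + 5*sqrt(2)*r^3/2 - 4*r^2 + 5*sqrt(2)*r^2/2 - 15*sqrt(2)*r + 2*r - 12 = (r - 2)*(r + 3)*(r + sqrt(2)/2)*(r + 2*sqrt(2))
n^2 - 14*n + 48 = (n - 8)*(n - 6)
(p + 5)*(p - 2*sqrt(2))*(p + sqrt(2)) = p^3 - sqrt(2)*p^2 + 5*p^2 - 5*sqrt(2)*p - 4*p - 20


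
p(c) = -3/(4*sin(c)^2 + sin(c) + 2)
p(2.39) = -0.66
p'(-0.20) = -0.45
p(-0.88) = -0.83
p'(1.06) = 0.33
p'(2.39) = -0.68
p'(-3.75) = -0.91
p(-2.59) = -1.17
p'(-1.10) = -0.45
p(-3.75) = -0.77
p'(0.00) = 0.75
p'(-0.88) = -0.76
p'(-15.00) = 1.04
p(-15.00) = -0.99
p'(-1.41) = -0.14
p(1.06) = -0.51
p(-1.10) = -0.70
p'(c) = -3*(-8*sin(c)*cos(c) - cos(c))/(4*sin(c)^2 + sin(c) + 2)^2 = 3*(8*sin(c) + 1)*cos(c)/(4*sin(c)^2 + sin(c) + 2)^2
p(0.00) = -1.50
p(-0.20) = -1.53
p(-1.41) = -0.61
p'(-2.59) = 1.23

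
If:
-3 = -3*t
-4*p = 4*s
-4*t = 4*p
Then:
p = -1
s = 1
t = 1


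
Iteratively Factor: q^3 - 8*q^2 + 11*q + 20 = (q - 5)*(q^2 - 3*q - 4) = (q - 5)*(q - 4)*(q + 1)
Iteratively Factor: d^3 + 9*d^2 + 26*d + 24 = (d + 4)*(d^2 + 5*d + 6) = (d + 2)*(d + 4)*(d + 3)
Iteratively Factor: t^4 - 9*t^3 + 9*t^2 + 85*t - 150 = (t + 3)*(t^3 - 12*t^2 + 45*t - 50) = (t - 5)*(t + 3)*(t^2 - 7*t + 10) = (t - 5)*(t - 2)*(t + 3)*(t - 5)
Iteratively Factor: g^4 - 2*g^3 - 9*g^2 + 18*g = (g + 3)*(g^3 - 5*g^2 + 6*g) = (g - 2)*(g + 3)*(g^2 - 3*g) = g*(g - 2)*(g + 3)*(g - 3)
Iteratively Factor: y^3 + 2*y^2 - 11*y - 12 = (y + 4)*(y^2 - 2*y - 3) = (y + 1)*(y + 4)*(y - 3)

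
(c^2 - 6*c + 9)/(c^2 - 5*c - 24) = (-c^2 + 6*c - 9)/(-c^2 + 5*c + 24)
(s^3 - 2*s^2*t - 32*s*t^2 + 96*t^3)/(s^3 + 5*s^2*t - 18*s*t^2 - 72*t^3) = (s - 4*t)/(s + 3*t)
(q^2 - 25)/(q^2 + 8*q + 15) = (q - 5)/(q + 3)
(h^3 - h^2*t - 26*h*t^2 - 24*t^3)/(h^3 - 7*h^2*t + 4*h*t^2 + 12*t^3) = (-h - 4*t)/(-h + 2*t)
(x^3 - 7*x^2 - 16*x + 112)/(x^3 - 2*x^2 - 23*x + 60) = (x^2 - 3*x - 28)/(x^2 + 2*x - 15)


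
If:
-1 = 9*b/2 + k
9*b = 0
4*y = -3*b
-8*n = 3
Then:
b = 0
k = -1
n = -3/8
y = 0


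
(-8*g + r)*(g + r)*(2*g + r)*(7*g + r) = -112*g^4 - 170*g^3*r - 57*g^2*r^2 + 2*g*r^3 + r^4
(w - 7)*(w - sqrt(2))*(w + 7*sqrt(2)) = w^3 - 7*w^2 + 6*sqrt(2)*w^2 - 42*sqrt(2)*w - 14*w + 98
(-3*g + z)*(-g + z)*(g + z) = 3*g^3 - g^2*z - 3*g*z^2 + z^3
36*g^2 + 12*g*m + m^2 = (6*g + m)^2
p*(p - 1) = p^2 - p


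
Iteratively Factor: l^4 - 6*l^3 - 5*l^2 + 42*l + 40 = (l - 5)*(l^3 - l^2 - 10*l - 8) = (l - 5)*(l - 4)*(l^2 + 3*l + 2) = (l - 5)*(l - 4)*(l + 2)*(l + 1)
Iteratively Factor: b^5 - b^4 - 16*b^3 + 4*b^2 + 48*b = (b + 3)*(b^4 - 4*b^3 - 4*b^2 + 16*b) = b*(b + 3)*(b^3 - 4*b^2 - 4*b + 16) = b*(b - 2)*(b + 3)*(b^2 - 2*b - 8) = b*(b - 4)*(b - 2)*(b + 3)*(b + 2)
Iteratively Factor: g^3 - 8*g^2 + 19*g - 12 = (g - 3)*(g^2 - 5*g + 4) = (g - 3)*(g - 1)*(g - 4)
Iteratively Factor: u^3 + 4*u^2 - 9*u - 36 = (u - 3)*(u^2 + 7*u + 12) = (u - 3)*(u + 4)*(u + 3)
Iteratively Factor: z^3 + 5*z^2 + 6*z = (z)*(z^2 + 5*z + 6) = z*(z + 3)*(z + 2)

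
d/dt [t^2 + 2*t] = 2*t + 2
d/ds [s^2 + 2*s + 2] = 2*s + 2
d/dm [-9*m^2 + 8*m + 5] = 8 - 18*m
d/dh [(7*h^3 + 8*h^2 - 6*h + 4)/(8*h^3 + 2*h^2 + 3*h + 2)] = 2*(-25*h^4 + 69*h^3 - 9*h^2 + 8*h - 12)/(64*h^6 + 32*h^5 + 52*h^4 + 44*h^3 + 17*h^2 + 12*h + 4)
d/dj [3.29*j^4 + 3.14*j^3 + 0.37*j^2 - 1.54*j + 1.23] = 13.16*j^3 + 9.42*j^2 + 0.74*j - 1.54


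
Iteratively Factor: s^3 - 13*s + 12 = (s + 4)*(s^2 - 4*s + 3) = (s - 1)*(s + 4)*(s - 3)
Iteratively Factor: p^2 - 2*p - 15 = (p + 3)*(p - 5)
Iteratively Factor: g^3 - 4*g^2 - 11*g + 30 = (g + 3)*(g^2 - 7*g + 10) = (g - 5)*(g + 3)*(g - 2)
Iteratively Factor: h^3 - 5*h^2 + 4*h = (h - 1)*(h^2 - 4*h) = h*(h - 1)*(h - 4)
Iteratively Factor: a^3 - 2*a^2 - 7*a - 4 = (a + 1)*(a^2 - 3*a - 4) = (a - 4)*(a + 1)*(a + 1)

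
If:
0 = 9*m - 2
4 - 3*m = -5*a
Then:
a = -2/3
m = 2/9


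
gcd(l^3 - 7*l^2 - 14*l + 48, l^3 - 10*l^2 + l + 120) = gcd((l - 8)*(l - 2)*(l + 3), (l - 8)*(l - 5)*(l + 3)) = l^2 - 5*l - 24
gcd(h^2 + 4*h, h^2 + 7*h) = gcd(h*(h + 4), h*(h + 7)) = h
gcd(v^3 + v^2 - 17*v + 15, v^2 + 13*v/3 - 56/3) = 1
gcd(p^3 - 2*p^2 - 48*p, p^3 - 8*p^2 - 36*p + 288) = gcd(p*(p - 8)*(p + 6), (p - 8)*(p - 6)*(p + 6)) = p^2 - 2*p - 48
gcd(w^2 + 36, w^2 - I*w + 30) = w - 6*I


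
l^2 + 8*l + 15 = (l + 3)*(l + 5)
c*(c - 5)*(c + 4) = c^3 - c^2 - 20*c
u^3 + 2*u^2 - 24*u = u*(u - 4)*(u + 6)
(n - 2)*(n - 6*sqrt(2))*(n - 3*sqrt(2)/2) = n^3 - 15*sqrt(2)*n^2/2 - 2*n^2 + 18*n + 15*sqrt(2)*n - 36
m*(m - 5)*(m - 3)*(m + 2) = m^4 - 6*m^3 - m^2 + 30*m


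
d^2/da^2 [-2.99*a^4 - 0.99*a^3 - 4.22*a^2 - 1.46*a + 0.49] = -35.88*a^2 - 5.94*a - 8.44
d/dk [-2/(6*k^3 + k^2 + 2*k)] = 4*(9*k^2 + k + 1)/(k^2*(6*k^2 + k + 2)^2)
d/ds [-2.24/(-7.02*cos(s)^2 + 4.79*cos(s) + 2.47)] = (31.4496*cos(s) - 10.7296)*sin(s)/(-7.02*cos(s)^2 + 4.79*cos(s) + 2.47)^2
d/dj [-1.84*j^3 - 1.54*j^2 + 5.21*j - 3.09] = -5.52*j^2 - 3.08*j + 5.21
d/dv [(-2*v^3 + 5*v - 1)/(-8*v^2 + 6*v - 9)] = (16*v^4 - 24*v^3 + 94*v^2 - 16*v - 39)/(64*v^4 - 96*v^3 + 180*v^2 - 108*v + 81)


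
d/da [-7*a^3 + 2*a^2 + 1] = a*(4 - 21*a)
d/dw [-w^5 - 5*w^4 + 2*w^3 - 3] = w^2*(-5*w^2 - 20*w + 6)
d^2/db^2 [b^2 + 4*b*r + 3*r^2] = 2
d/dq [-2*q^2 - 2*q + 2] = -4*q - 2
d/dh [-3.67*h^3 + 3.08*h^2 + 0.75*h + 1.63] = -11.01*h^2 + 6.16*h + 0.75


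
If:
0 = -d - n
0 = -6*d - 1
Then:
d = -1/6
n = 1/6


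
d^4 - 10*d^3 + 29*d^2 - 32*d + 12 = (d - 6)*(d - 2)*(d - 1)^2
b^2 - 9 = (b - 3)*(b + 3)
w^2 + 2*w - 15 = (w - 3)*(w + 5)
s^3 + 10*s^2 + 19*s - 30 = (s - 1)*(s + 5)*(s + 6)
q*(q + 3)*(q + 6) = q^3 + 9*q^2 + 18*q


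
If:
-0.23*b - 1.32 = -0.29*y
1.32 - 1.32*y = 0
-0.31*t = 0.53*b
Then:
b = -4.48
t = 7.66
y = 1.00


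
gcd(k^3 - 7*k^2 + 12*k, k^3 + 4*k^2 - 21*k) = k^2 - 3*k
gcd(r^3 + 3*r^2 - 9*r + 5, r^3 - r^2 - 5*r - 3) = 1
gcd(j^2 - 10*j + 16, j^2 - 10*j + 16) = j^2 - 10*j + 16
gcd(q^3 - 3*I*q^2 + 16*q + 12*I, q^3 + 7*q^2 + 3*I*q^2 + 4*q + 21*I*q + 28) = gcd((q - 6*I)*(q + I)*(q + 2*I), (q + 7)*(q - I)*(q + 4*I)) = 1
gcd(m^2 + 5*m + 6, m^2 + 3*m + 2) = m + 2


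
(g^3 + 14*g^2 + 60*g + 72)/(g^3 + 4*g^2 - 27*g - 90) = (g^2 + 8*g + 12)/(g^2 - 2*g - 15)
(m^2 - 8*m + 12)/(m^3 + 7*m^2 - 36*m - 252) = (m - 2)/(m^2 + 13*m + 42)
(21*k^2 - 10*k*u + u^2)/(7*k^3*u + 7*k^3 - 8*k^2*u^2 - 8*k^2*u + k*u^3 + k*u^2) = (-3*k + u)/(k*(-k*u - k + u^2 + u))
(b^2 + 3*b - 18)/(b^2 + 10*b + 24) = (b - 3)/(b + 4)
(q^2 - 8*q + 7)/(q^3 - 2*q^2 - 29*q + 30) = (q - 7)/(q^2 - q - 30)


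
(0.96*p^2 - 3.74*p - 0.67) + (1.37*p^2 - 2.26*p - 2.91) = 2.33*p^2 - 6.0*p - 3.58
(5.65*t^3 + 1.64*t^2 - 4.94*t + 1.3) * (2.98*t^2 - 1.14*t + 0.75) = 16.837*t^5 - 1.5538*t^4 - 12.3533*t^3 + 10.7356*t^2 - 5.187*t + 0.975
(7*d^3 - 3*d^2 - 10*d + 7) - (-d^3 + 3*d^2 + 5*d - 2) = 8*d^3 - 6*d^2 - 15*d + 9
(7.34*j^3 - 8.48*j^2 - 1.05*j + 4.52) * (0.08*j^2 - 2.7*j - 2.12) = 0.5872*j^5 - 20.4964*j^4 + 7.2512*j^3 + 21.1742*j^2 - 9.978*j - 9.5824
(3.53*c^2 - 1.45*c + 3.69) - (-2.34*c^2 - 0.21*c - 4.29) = 5.87*c^2 - 1.24*c + 7.98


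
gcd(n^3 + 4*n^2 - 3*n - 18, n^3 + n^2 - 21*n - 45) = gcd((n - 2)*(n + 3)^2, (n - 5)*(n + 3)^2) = n^2 + 6*n + 9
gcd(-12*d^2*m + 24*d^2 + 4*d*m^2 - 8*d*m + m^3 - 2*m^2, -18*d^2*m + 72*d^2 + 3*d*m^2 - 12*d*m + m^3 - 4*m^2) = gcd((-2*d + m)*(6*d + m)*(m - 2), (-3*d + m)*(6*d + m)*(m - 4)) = 6*d + m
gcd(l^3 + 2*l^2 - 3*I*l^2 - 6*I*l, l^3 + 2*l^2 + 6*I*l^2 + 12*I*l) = l^2 + 2*l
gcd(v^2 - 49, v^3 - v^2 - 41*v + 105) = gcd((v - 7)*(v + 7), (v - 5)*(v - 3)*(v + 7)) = v + 7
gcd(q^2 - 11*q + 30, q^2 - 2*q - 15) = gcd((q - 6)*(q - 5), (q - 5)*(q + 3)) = q - 5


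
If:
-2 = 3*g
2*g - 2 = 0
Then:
No Solution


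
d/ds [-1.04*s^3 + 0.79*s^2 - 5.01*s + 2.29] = -3.12*s^2 + 1.58*s - 5.01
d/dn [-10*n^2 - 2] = -20*n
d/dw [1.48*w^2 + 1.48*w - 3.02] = 2.96*w + 1.48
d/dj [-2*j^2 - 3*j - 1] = -4*j - 3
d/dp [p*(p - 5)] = 2*p - 5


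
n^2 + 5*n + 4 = (n + 1)*(n + 4)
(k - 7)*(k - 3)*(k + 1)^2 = k^4 - 8*k^3 + 2*k^2 + 32*k + 21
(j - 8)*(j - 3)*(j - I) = j^3 - 11*j^2 - I*j^2 + 24*j + 11*I*j - 24*I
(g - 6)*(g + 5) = g^2 - g - 30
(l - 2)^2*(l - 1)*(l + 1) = l^4 - 4*l^3 + 3*l^2 + 4*l - 4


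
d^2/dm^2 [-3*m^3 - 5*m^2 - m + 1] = -18*m - 10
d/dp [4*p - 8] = 4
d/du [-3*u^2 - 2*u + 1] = -6*u - 2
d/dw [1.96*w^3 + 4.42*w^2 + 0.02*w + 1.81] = 5.88*w^2 + 8.84*w + 0.02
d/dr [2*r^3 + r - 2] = 6*r^2 + 1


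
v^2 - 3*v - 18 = (v - 6)*(v + 3)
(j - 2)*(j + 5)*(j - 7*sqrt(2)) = j^3 - 7*sqrt(2)*j^2 + 3*j^2 - 21*sqrt(2)*j - 10*j + 70*sqrt(2)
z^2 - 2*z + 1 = (z - 1)^2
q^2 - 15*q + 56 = (q - 8)*(q - 7)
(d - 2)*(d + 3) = d^2 + d - 6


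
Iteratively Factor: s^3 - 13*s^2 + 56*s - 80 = (s - 5)*(s^2 - 8*s + 16) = (s - 5)*(s - 4)*(s - 4)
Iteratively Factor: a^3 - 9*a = (a - 3)*(a^2 + 3*a) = a*(a - 3)*(a + 3)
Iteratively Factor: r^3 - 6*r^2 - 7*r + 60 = (r + 3)*(r^2 - 9*r + 20) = (r - 5)*(r + 3)*(r - 4)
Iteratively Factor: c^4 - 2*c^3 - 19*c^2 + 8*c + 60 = (c - 5)*(c^3 + 3*c^2 - 4*c - 12) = (c - 5)*(c - 2)*(c^2 + 5*c + 6) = (c - 5)*(c - 2)*(c + 3)*(c + 2)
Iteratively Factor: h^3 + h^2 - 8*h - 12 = (h + 2)*(h^2 - h - 6) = (h + 2)^2*(h - 3)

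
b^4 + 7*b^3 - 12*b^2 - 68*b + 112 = (b - 2)^2*(b + 4)*(b + 7)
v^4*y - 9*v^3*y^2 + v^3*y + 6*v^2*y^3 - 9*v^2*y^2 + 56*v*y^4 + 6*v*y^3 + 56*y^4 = (v - 7*y)*(v - 4*y)*(v + 2*y)*(v*y + y)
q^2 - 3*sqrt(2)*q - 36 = (q - 6*sqrt(2))*(q + 3*sqrt(2))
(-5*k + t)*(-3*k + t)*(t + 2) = 15*k^2*t + 30*k^2 - 8*k*t^2 - 16*k*t + t^3 + 2*t^2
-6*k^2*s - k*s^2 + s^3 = s*(-3*k + s)*(2*k + s)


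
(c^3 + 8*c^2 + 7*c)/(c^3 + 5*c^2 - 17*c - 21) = c/(c - 3)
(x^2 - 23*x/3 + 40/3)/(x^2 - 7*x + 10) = (x - 8/3)/(x - 2)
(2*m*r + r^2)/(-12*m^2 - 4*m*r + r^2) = r/(-6*m + r)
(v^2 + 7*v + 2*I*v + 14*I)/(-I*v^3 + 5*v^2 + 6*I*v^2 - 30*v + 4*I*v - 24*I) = (I*v^2 + v*(-2 + 7*I) - 14)/(v^3 + v^2*(-6 + 5*I) + v*(-4 - 30*I) + 24)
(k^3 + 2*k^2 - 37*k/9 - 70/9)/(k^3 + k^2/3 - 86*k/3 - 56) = (3*k^2 - k - 10)/(3*(k^2 - 2*k - 24))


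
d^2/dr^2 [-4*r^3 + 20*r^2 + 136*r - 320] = 40 - 24*r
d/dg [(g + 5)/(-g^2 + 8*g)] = (g^2 + 10*g - 40)/(g^2*(g^2 - 16*g + 64))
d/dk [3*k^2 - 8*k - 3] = 6*k - 8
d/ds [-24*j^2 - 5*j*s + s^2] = -5*j + 2*s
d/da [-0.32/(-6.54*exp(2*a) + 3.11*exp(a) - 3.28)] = (0.9952 - 4.1856*exp(a))*exp(a)/(6.54*exp(2*a) - 3.11*exp(a) + 3.28)^2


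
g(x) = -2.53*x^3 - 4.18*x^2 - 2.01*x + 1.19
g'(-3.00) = -45.24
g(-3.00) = 37.91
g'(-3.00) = -45.24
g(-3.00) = 37.91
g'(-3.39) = -60.89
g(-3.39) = 58.53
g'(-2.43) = -26.51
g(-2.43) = 17.69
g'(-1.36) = -4.68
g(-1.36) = 2.56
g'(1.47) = -30.70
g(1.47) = -18.83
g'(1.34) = -26.84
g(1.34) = -15.10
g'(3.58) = -129.22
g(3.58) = -175.66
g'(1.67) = -37.14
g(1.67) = -25.61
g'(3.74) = -139.44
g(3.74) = -197.15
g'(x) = -7.59*x^2 - 8.36*x - 2.01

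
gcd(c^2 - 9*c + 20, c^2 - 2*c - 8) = c - 4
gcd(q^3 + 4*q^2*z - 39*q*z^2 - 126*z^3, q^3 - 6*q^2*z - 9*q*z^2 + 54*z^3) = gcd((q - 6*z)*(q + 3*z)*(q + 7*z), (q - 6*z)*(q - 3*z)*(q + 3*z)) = -q^2 + 3*q*z + 18*z^2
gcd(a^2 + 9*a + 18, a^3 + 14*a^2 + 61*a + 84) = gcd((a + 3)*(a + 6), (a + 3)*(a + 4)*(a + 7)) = a + 3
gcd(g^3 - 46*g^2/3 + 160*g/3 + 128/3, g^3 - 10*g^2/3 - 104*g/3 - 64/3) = g^2 - 22*g/3 - 16/3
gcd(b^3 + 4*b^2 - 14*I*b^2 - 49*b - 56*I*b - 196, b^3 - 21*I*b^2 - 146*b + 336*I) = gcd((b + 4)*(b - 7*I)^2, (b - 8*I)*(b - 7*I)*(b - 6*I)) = b - 7*I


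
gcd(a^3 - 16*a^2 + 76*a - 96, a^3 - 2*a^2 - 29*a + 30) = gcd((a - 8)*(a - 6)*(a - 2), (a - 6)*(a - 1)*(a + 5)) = a - 6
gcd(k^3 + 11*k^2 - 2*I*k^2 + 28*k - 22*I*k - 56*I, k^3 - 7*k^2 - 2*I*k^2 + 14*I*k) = k - 2*I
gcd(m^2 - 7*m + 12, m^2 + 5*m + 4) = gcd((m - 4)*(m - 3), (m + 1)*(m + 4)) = 1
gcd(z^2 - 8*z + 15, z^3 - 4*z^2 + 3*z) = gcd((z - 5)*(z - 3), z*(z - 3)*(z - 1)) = z - 3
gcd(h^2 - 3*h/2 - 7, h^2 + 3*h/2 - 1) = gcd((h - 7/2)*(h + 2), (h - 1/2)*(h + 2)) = h + 2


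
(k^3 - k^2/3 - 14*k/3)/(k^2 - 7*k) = (3*k^2 - k - 14)/(3*(k - 7))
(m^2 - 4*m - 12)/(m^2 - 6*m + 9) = (m^2 - 4*m - 12)/(m^2 - 6*m + 9)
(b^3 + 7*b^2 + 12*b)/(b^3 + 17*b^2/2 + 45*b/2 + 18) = 2*b/(2*b + 3)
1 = 1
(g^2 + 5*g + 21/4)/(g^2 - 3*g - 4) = (g^2 + 5*g + 21/4)/(g^2 - 3*g - 4)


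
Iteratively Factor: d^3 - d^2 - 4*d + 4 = (d - 2)*(d^2 + d - 2) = (d - 2)*(d + 2)*(d - 1)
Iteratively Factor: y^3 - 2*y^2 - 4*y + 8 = (y - 2)*(y^2 - 4) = (y - 2)*(y + 2)*(y - 2)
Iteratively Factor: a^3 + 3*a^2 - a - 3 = (a - 1)*(a^2 + 4*a + 3) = (a - 1)*(a + 3)*(a + 1)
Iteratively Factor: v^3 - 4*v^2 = (v - 4)*(v^2) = v*(v - 4)*(v)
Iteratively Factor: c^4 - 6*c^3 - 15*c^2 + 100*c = (c - 5)*(c^3 - c^2 - 20*c) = (c - 5)*(c + 4)*(c^2 - 5*c) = c*(c - 5)*(c + 4)*(c - 5)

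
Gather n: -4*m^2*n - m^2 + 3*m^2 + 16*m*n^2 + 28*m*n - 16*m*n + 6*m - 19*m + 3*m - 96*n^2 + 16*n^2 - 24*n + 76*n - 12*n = 2*m^2 - 10*m + n^2*(16*m - 80) + n*(-4*m^2 + 12*m + 40)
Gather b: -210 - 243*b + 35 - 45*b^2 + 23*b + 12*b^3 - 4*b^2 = 12*b^3 - 49*b^2 - 220*b - 175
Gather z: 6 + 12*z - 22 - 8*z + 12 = 4*z - 4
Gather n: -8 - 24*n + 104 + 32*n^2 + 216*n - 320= 32*n^2 + 192*n - 224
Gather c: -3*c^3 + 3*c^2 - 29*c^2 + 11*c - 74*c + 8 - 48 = -3*c^3 - 26*c^2 - 63*c - 40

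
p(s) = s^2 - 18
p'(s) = 2*s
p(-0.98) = -17.04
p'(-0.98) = -1.96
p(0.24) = -17.94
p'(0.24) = 0.48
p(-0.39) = -17.85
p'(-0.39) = -0.78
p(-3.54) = -5.47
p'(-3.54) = -7.08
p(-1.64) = -15.31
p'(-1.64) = -3.28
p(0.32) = -17.90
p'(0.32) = 0.64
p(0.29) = -17.92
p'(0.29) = 0.58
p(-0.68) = -17.54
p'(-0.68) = -1.36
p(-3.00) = -9.00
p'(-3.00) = -6.00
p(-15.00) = 207.00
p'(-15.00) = -30.00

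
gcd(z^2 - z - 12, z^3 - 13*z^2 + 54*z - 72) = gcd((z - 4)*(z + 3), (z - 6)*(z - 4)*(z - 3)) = z - 4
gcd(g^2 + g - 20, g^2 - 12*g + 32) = g - 4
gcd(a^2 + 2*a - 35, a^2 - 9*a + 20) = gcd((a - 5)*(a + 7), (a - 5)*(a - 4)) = a - 5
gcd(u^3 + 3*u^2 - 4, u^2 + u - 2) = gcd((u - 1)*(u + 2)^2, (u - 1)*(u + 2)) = u^2 + u - 2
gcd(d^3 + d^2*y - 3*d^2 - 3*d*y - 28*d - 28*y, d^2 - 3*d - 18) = 1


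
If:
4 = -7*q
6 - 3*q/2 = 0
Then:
No Solution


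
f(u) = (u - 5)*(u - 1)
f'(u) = 2*u - 6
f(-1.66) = 17.72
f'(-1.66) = -9.32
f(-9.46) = 151.25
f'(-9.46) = -24.92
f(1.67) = -2.23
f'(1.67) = -2.66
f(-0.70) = 9.69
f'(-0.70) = -7.40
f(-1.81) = 19.14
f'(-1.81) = -9.62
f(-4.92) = 58.73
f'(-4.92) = -15.84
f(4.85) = -0.58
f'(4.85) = 3.70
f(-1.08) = 12.65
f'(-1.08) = -8.16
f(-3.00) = 32.00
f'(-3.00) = -12.00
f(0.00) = 5.00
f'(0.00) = -6.00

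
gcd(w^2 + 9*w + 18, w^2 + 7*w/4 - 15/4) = w + 3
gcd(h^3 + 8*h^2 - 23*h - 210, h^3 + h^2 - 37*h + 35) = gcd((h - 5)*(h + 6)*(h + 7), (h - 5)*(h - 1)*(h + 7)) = h^2 + 2*h - 35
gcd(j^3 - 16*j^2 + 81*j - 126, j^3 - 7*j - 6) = j - 3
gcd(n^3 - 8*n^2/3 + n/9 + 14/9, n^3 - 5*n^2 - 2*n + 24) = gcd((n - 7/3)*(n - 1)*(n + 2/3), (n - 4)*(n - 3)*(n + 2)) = 1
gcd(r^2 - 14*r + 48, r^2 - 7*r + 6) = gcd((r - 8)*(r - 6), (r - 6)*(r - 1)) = r - 6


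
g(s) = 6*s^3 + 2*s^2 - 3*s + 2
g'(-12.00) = 2541.00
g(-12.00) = -10042.00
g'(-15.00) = 3987.00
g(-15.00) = -19753.00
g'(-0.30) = -2.58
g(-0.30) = 2.92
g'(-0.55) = 0.25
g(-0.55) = 3.26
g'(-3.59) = 214.63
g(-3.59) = -239.06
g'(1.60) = 49.48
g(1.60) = 26.90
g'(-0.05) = -3.16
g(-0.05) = 2.15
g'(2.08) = 83.20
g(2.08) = 58.41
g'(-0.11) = -3.22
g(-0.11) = 2.35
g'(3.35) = 212.40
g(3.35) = 239.97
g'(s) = 18*s^2 + 4*s - 3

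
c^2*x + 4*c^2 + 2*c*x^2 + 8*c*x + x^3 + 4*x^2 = (c + x)^2*(x + 4)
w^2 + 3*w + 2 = (w + 1)*(w + 2)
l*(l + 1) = l^2 + l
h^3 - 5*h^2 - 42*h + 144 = (h - 8)*(h - 3)*(h + 6)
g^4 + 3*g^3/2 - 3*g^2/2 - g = g*(g - 1)*(g + 1/2)*(g + 2)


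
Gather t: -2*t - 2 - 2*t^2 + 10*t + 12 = -2*t^2 + 8*t + 10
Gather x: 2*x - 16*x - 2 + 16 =14 - 14*x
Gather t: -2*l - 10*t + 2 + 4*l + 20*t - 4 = 2*l + 10*t - 2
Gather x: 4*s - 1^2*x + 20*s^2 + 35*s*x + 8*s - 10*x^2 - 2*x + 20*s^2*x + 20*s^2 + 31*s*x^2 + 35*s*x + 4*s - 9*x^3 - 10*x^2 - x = 40*s^2 + 16*s - 9*x^3 + x^2*(31*s - 20) + x*(20*s^2 + 70*s - 4)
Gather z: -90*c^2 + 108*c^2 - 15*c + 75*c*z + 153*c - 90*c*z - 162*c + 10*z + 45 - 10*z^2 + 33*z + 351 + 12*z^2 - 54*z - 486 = 18*c^2 - 24*c + 2*z^2 + z*(-15*c - 11) - 90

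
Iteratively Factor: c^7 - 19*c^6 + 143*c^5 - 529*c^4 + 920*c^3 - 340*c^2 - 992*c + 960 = (c - 2)*(c^6 - 17*c^5 + 109*c^4 - 311*c^3 + 298*c^2 + 256*c - 480) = (c - 3)*(c - 2)*(c^5 - 14*c^4 + 67*c^3 - 110*c^2 - 32*c + 160) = (c - 4)*(c - 3)*(c - 2)*(c^4 - 10*c^3 + 27*c^2 - 2*c - 40) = (c - 4)^2*(c - 3)*(c - 2)*(c^3 - 6*c^2 + 3*c + 10) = (c - 5)*(c - 4)^2*(c - 3)*(c - 2)*(c^2 - c - 2) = (c - 5)*(c - 4)^2*(c - 3)*(c - 2)^2*(c + 1)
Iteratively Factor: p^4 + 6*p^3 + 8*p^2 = (p + 2)*(p^3 + 4*p^2) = p*(p + 2)*(p^2 + 4*p) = p*(p + 2)*(p + 4)*(p)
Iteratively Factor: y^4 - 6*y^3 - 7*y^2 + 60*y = (y - 4)*(y^3 - 2*y^2 - 15*y) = y*(y - 4)*(y^2 - 2*y - 15) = y*(y - 5)*(y - 4)*(y + 3)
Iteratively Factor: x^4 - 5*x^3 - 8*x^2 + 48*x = (x)*(x^3 - 5*x^2 - 8*x + 48) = x*(x + 3)*(x^2 - 8*x + 16) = x*(x - 4)*(x + 3)*(x - 4)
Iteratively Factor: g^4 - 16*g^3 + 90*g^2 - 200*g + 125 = (g - 1)*(g^3 - 15*g^2 + 75*g - 125) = (g - 5)*(g - 1)*(g^2 - 10*g + 25) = (g - 5)^2*(g - 1)*(g - 5)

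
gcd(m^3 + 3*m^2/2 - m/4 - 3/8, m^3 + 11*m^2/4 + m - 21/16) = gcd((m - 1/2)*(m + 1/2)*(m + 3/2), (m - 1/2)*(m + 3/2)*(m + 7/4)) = m^2 + m - 3/4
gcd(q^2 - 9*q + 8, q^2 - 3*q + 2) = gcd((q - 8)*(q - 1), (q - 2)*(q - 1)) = q - 1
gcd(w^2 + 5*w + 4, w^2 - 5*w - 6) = w + 1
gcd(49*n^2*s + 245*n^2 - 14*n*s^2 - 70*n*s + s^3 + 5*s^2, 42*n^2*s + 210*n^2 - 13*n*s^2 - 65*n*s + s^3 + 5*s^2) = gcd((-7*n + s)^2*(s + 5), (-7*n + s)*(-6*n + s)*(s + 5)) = -7*n*s - 35*n + s^2 + 5*s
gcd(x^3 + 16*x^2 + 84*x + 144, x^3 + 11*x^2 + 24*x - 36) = x^2 + 12*x + 36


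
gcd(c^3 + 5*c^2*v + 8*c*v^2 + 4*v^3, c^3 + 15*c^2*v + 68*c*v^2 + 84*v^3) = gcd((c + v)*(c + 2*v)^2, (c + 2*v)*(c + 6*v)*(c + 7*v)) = c + 2*v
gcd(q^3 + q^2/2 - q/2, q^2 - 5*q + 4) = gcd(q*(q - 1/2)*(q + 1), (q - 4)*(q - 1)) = 1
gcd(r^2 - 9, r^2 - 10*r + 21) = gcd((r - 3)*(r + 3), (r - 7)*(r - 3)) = r - 3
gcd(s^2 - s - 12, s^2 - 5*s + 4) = s - 4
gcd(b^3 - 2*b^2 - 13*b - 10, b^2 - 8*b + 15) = b - 5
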